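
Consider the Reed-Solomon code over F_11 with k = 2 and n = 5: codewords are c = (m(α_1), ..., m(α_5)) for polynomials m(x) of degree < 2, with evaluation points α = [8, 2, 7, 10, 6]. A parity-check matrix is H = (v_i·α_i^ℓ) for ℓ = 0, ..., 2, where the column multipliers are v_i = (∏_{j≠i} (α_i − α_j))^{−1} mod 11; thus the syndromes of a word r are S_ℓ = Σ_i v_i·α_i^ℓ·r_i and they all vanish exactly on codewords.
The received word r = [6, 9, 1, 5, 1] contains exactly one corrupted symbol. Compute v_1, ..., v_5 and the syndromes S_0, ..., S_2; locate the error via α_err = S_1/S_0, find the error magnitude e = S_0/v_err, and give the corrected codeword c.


S = (5, 8, 4), error at position 5, error magnitude e = 5, c = [6, 9, 1, 5, 7].

Step 1: column multipliers v_i = (∏_{j≠i}(α_i − α_j))^{−1} mod 11.
  i = 1 (α = 8): (8−2)(8−7)(8−10)(8−6) = 6·1·(−2)·2 = −24 ≡ 9, so v_1 = 9^{−1} = 5 (mod 11).
  i = 2 (α = 2): (2−8)(2−7)(2−10)(2−6) = (−6)·(−5)·(−8)·(−4) = 960 ≡ 3, so v_2 = 3^{−1} = 4 (mod 11).
  i = 3 (α = 7): (7−8)(7−2)(7−10)(7−6) = (−1)·5·(−3)·1 = 15 ≡ 4, so v_3 = 4^{−1} = 3 (mod 11).
  i = 4 (α = 10): (10−8)(10−2)(10−7)(10−6) = 2·8·3·4 = 192 ≡ 5, so v_4 = 5^{−1} = 9 (mod 11).
  i = 5 (α = 6): (6−8)(6−2)(6−7)(6−10) = (−2)·4·(−1)·(−4) = −32 ≡ 1, so v_5 = 1^{−1} = 1 (mod 11).
  v = [5, 4, 3, 9, 1].
Step 2: syndromes of r = [6, 9, 1, 5, 1] (all sums mod 11).
  S_0 = Σ v_i r_i = 5·6 + 4·9 + 3·1 + 9·5 + 1·1 = 115 ≡ 5.
  S_1 = Σ v_i α_i r_i = 5·8·6 + 4·2·9 + 3·7·1 + 9·10·5 + 1·6·1 = 789 ≡ 8.
  α_i^2 mod 11 = [9, 4, 5, 1, 3].
  S_2 = Σ v_i α_i^2 r_i = 5·9·6 + 4·4·9 + 3·5·1 + 9·1·5 + 1·3·1 = 477 ≡ 4.
  S = (5, 8, 4) ≠ 0, so r is not a codeword (an error is present).
Step 3: locate the error. For a single error e at position i, S_ℓ = v_i·e·α_i^ℓ, so α_err = S_1/S_0.
  S_0^{−1} = 5^{−1} = 9 (mod 11), so α_err = 8·9 = 72 ≡ 6 = α_5. Error position i = 5.
  Consistency check: S_2/S_1 = 4·7 = 28 ≡ 6 = α_err ✓ (single-error assumption holds).
Step 4: error magnitude e = S_0/v_5 = S_0·∏_{j≠5}(α_5 − α_j) = 5·1 = 5 ≡ 5 (mod 11).
Step 5: correct position 5: c_5 = r_5 − e = 1 − 5 ≡ 7 (mod 11). Hence c = [6, 9, 1, 5, 7].
  Check: interpolating c through the α_i gives m(x) = 10 + 5·x (degree < 2) with m(α_i) = c_i for every i, so c is indeed a codeword.


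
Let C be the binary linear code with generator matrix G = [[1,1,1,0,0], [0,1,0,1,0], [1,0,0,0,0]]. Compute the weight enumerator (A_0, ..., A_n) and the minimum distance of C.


Weight distribution: A_0 = 1, A_1 = 1, A_2 = 3, A_3 = 3. Minimum distance d = 1.

Enumerate all 2^3 = 8 messages m ∈ F_2^3.
For each, compute codeword c = mG in F_2^5, then tally its weight.
  m = 000 → c = 00000, weight = 0.
  m = 100 → c = 11100, weight = 3.
  m = 010 → c = 01010, weight = 2.
  m = 110 → c = 10110, weight = 3.
  m = 001 → c = 10000, weight = 1.
  m = 101 → c = 01100, weight = 2.
  m = 011 → c = 11010, weight = 3.
  m = 111 → c = 00110, weight = 2.
Tally weights:
  weight 0: 1 codewords.
  weight 1: 1 codewords.
  weight 2: 3 codewords.
  weight 3: 3 codewords.
Minimum distance d = smallest w > 0 with A_w > 0 = 1.
Sanity: Σ A_w = 8 = 2^3 = 8 ✓.


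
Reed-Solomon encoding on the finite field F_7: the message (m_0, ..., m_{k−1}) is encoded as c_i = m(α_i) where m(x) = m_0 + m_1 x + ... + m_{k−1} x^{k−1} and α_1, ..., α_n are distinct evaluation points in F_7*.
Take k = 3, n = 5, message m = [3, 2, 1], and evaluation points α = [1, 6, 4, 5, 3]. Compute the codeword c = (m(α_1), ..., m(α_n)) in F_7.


c = [6, 2, 6, 3, 4]

Message polynomial: m(x) = 3 + 2·x + 1·x^2 (mod 7).
For each evaluation point α_i, compute m(α_i) mod 7:
  α_1 = 1: Horner steps 1 → 3 → 6, so m(1) = 6.
  α_2 = 6: Horner steps 1 → 1 → 2, so m(6) = 2.
  α_3 = 4: Horner steps 1 → 6 → 6, so m(4) = 6.
  α_4 = 5: Horner steps 1 → 0 → 3, so m(5) = 3.
  α_5 = 3: Horner steps 1 → 5 → 4, so m(3) = 4.
Codeword c = [6, 2, 6, 3, 4] ∈ F_7^5.


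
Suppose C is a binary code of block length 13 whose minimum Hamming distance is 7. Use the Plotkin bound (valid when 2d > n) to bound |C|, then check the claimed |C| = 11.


Plotkin bound M ≤ 14; given |C| = 11 ≤ bound (satisfied).

Check applicability: 2d = 14, n = 13.
2d − n = 1 > 0, so Plotkin applies.
Compute d/(2d−n) = 7/1 ≈ 7.0000.
⌊d/(2d−n)⌋ = 7.
Plotkin bound: M ≤ 2·7 = 14.
Given |C| = 11, check: satisfied.
This |C| is below the Plotkin bound.


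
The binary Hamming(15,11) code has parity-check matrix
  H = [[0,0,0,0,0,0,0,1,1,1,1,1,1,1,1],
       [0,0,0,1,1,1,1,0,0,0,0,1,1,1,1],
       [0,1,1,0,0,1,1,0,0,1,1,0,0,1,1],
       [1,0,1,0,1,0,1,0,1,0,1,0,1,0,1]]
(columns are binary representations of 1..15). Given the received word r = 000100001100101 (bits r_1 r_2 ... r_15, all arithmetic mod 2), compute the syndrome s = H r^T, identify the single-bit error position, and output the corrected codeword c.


s = (0, 1, 0, 1)^T, error position = 5, corrected codeword c = 000110001100101

Compute s = H r^T mod 2 one row at a time:
  s_1 = 0 + 1 + 1 + 0 + 0 + 1 + 0 + 1 = 4 ≡ 0 (mod 2).
  s_2 = 1 + 0 + 0 + 0 + 0 + 1 + 0 + 1 = 3 ≡ 1 (mod 2).
  s_3 = 0 + 0 + 0 + 0 + 1 + 0 + 0 + 1 = 2 ≡ 0 (mod 2).
  s_4 = 0 + 0 + 0 + 0 + 1 + 0 + 1 + 1 = 3 ≡ 1 (mod 2).
s = (0, 1, 0, 1)^T — this equals column 5 of H (binary 0101), so error is at position 5.
Correct: flip bit 5 of r = 000100001100101 to get c = 000110001100101.


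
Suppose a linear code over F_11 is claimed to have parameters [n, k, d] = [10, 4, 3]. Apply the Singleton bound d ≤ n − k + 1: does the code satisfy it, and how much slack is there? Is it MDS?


Singleton RHS = n − k + 1 = 7, slack = 4, bound satisfied, not MDS.

Singleton bound: d ≤ n − k + 1.
Here n = 10, k = 4, so n − k + 1 = 7.
Given d = 3, check d ≤ 7: YES.
Slack = (n − k + 1) − d = 4.
The code is NOT MDS (slack = 4 > 0).
Description: the claimed parameters are [10, 4, 3]_11; such a code would be non-MDS.


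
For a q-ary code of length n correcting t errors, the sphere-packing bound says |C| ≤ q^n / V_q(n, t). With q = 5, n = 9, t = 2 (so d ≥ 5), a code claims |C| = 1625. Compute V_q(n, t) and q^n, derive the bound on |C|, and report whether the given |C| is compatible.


V_q(n, t) = 613, q^n = 1953125, Hamming bound = 3186, |C| = 1625 ≤ bound (satisfied).

Step 1: Compute V_q(n, t) = Σ_{j=0}^2 C(n, j) (q−1)^j.
  j = 0: C(9,0)·(4)^0 = 1·1 = 1.
  j = 1: C(9,1)·(4)^1 = 9·4 = 36.
  j = 2: C(9,2)·(4)^2 = 36·16 = 576.
  V_q(n, t) = 1 + 36 + 576 = 613.
Step 2: q^n = 5^9 = 1953125.
Step 3: Hamming bound ⌊q^n / V_q(n,t)⌋ = ⌊1953125/613⌋ = 3186.
Step 4: Compare |C| = 1625 to 3186: satisfied.
The claimed |C| lies below the Hamming bound.


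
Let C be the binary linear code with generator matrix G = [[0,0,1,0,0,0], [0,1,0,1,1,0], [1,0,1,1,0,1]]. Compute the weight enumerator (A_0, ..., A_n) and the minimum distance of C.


Weight distribution: A_0 = 1, A_1 = 1, A_3 = 2, A_4 = 3, A_5 = 1. Minimum distance d = 1.

Enumerate all 2^3 = 8 messages m ∈ F_2^3.
For each, compute codeword c = mG in F_2^6, then tally its weight.
  m = 000 → c = 000000, weight = 0.
  m = 100 → c = 001000, weight = 1.
  m = 010 → c = 010110, weight = 3.
  m = 110 → c = 011110, weight = 4.
  m = 001 → c = 101101, weight = 4.
  m = 101 → c = 100101, weight = 3.
  m = 011 → c = 111011, weight = 5.
  m = 111 → c = 110011, weight = 4.
Tally weights:
  weight 0: 1 codewords.
  weight 1: 1 codewords.
  weight 3: 2 codewords.
  weight 4: 3 codewords.
  weight 5: 1 codewords.
Minimum distance d = smallest w > 0 with A_w > 0 = 1.
Sanity: Σ A_w = 8 = 2^3 = 8 ✓.


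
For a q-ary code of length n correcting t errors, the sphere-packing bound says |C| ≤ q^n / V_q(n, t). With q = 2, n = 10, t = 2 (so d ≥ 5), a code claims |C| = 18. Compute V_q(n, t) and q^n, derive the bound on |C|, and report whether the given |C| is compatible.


V_q(n, t) = 56, q^n = 1024, Hamming bound = 18, |C| = 18 ≤ bound (satisfied).

Step 1: Compute V_q(n, t) = Σ_{j=0}^2 C(n, j) (q−1)^j.
  j = 0: C(10,0)·(1)^0 = 1·1 = 1.
  j = 1: C(10,1)·(1)^1 = 10·1 = 10.
  j = 2: C(10,2)·(1)^2 = 45·1 = 45.
  V_q(n, t) = 1 + 10 + 45 = 56.
Step 2: q^n = 2^10 = 1024.
Step 3: Hamming bound ⌊q^n / V_q(n,t)⌋ = ⌊1024/56⌋ = 18.
Step 4: Compare |C| = 18 to 18: satisfied.
The claimed |C| lies at the Hamming bound (tight).


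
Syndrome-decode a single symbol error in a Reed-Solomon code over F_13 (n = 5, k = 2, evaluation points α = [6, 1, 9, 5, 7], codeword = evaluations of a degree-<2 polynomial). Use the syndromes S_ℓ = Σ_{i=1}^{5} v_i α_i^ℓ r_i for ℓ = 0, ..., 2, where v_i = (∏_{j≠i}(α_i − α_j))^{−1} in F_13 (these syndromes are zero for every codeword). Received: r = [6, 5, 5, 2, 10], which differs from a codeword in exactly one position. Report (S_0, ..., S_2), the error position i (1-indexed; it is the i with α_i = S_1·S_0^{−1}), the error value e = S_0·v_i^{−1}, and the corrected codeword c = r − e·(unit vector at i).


S = (10, 10, 10), error at position 2, error magnitude e = 6, c = [6, 12, 5, 2, 10].

Step 1: column multipliers v_i = (∏_{j≠i}(α_i − α_j))^{−1} mod 13.
  i = 1 (α = 6): (6−1)(6−9)(6−5)(6−7) = 5·(−3)·1·(−1) = 15 ≡ 2, so v_1 = 2^{−1} = 7 (mod 13).
  i = 2 (α = 1): (1−6)(1−9)(1−5)(1−7) = (−5)·(−8)·(−4)·(−6) = 960 ≡ 11, so v_2 = 11^{−1} = 6 (mod 13).
  i = 3 (α = 9): (9−6)(9−1)(9−5)(9−7) = 3·8·4·2 = 192 ≡ 10, so v_3 = 10^{−1} = 4 (mod 13).
  i = 4 (α = 5): (5−6)(5−1)(5−9)(5−7) = (−1)·4·(−4)·(−2) = −32 ≡ 7, so v_4 = 7^{−1} = 2 (mod 13).
  i = 5 (α = 7): (7−6)(7−1)(7−9)(7−5) = 1·6·(−2)·2 = −24 ≡ 2, so v_5 = 2^{−1} = 7 (mod 13).
  v = [7, 6, 4, 2, 7].
Step 2: syndromes of r = [6, 5, 5, 2, 10] (all sums mod 13).
  S_0 = Σ v_i r_i = 7·6 + 6·5 + 4·5 + 2·2 + 7·10 = 166 ≡ 10.
  S_1 = Σ v_i α_i r_i = 7·6·6 + 6·1·5 + 4·9·5 + 2·5·2 + 7·7·10 = 972 ≡ 10.
  α_i^2 mod 13 = [10, 1, 3, 12, 10].
  S_2 = Σ v_i α_i^2 r_i = 7·10·6 + 6·1·5 + 4·3·5 + 2·12·2 + 7·10·10 = 1258 ≡ 10.
  S = (10, 10, 10) ≠ 0, so r is not a codeword (an error is present).
Step 3: locate the error. For a single error e at position i, S_ℓ = v_i·e·α_i^ℓ, so α_err = S_1/S_0.
  S_0^{−1} = 10^{−1} = 4 (mod 13), so α_err = 10·4 = 40 ≡ 1 = α_2. Error position i = 2.
  Consistency check: S_2/S_1 = 10·4 = 40 ≡ 1 = α_err ✓ (single-error assumption holds).
Step 4: error magnitude e = S_0/v_2 = S_0·∏_{j≠2}(α_2 − α_j) = 10·11 = 110 ≡ 6 (mod 13).
Step 5: correct position 2: c_2 = r_2 − e = 5 − 6 ≡ 12 (mod 13). Hence c = [6, 12, 5, 2, 10].
  Check: interpolating c through the α_i gives m(x) = 8 + 4·x (degree < 2) with m(α_i) = c_i for every i, so c is indeed a codeword.


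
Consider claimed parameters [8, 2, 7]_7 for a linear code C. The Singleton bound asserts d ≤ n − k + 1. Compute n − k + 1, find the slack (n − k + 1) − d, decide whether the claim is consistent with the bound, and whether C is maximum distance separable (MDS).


Singleton RHS = n − k + 1 = 7, slack = 0, bound satisfied, MDS.

Singleton bound: d ≤ n − k + 1.
Here n = 8, k = 2, so n − k + 1 = 7.
Given d = 7, check d ≤ 7: YES.
Slack = (n − k + 1) − d = 0.
The code is MDS (slack = 0).
Description: the claimed parameters are [8, 2, 7]_7; such a code would be MDS (meets Singleton bound).


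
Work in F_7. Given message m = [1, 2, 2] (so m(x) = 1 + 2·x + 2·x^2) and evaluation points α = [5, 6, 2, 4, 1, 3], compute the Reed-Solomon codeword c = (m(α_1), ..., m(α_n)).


c = [5, 1, 6, 6, 5, 4]

Message polynomial: m(x) = 1 + 2·x + 2·x^2 (mod 7).
For each evaluation point α_i, compute m(α_i) mod 7:
  α_1 = 5: Horner steps 2 → 5 → 5, so m(5) = 5.
  α_2 = 6: Horner steps 2 → 0 → 1, so m(6) = 1.
  α_3 = 2: Horner steps 2 → 6 → 6, so m(2) = 6.
  α_4 = 4: Horner steps 2 → 3 → 6, so m(4) = 6.
  α_5 = 1: Horner steps 2 → 4 → 5, so m(1) = 5.
  α_6 = 3: Horner steps 2 → 1 → 4, so m(3) = 4.
Codeword c = [5, 1, 6, 6, 5, 4] ∈ F_7^6.


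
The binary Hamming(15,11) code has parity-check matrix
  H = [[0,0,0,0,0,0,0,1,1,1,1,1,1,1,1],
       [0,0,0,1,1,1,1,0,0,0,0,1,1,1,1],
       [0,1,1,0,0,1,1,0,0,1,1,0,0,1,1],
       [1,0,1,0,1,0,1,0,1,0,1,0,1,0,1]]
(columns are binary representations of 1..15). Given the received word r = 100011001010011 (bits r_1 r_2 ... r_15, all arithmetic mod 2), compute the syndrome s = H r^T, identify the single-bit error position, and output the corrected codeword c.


s = (0, 0, 0, 1)^T, error position = 1, corrected codeword c = 000011001010011

Compute s = H r^T mod 2 one row at a time:
  s_1 = 0 + 1 + 0 + 1 + 0 + 0 + 1 + 1 = 4 ≡ 0 (mod 2).
  s_2 = 0 + 1 + 1 + 0 + 0 + 0 + 1 + 1 = 4 ≡ 0 (mod 2).
  s_3 = 0 + 0 + 1 + 0 + 0 + 1 + 1 + 1 = 4 ≡ 0 (mod 2).
  s_4 = 1 + 0 + 1 + 0 + 1 + 1 + 0 + 1 = 5 ≡ 1 (mod 2).
s = (0, 0, 0, 1)^T — this equals column 1 of H (binary 0001), so error is at position 1.
Correct: flip bit 1 of r = 100011001010011 to get c = 000011001010011.


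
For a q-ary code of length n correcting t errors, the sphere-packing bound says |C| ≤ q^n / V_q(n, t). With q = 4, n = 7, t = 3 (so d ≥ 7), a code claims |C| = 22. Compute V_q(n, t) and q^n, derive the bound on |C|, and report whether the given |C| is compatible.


V_q(n, t) = 1156, q^n = 16384, Hamming bound = 14, |C| = 22 > bound (violated).

Step 1: Compute V_q(n, t) = Σ_{j=0}^3 C(n, j) (q−1)^j.
  j = 0: C(7,0)·(3)^0 = 1·1 = 1.
  j = 1: C(7,1)·(3)^1 = 7·3 = 21.
  j = 2: C(7,2)·(3)^2 = 21·9 = 189.
  j = 3: C(7,3)·(3)^3 = 35·27 = 945.
  V_q(n, t) = 1 + 21 + 189 + 945 = 1156.
Step 2: q^n = 4^7 = 16384.
Step 3: Hamming bound ⌊q^n / V_q(n,t)⌋ = ⌊16384/1156⌋ = 14.
Step 4: Compare |C| = 22 to 14: violated.
The claimed |C| lies above the Hamming bound, so no 4-ary code of length 7 with d ≥ 7 can have 22 codewords.


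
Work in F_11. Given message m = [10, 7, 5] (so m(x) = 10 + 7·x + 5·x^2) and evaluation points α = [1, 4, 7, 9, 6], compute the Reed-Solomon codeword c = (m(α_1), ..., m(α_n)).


c = [0, 8, 7, 5, 1]

Message polynomial: m(x) = 10 + 7·x + 5·x^2 (mod 11).
For each evaluation point α_i, compute m(α_i) mod 11:
  α_1 = 1: Horner steps 5 → 1 → 0, so m(1) = 0.
  α_2 = 4: Horner steps 5 → 5 → 8, so m(4) = 8.
  α_3 = 7: Horner steps 5 → 9 → 7, so m(7) = 7.
  α_4 = 9: Horner steps 5 → 8 → 5, so m(9) = 5.
  α_5 = 6: Horner steps 5 → 4 → 1, so m(6) = 1.
Codeword c = [0, 8, 7, 5, 1] ∈ F_11^5.


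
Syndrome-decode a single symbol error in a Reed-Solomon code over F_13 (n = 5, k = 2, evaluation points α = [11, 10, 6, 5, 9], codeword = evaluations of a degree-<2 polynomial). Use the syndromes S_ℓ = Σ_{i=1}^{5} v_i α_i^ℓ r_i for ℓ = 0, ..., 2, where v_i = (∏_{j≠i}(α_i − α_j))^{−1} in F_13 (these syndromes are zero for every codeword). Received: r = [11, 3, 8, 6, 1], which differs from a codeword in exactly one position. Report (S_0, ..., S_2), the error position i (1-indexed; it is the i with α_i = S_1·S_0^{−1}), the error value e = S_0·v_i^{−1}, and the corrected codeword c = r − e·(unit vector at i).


S = (4, 5, 3), error at position 1, error magnitude e = 6, c = [5, 3, 8, 6, 1].

Step 1: column multipliers v_i = (∏_{j≠i}(α_i − α_j))^{−1} mod 13.
  i = 1 (α = 11): (11−10)(11−6)(11−5)(11−9) = 1·5·6·2 = 60 ≡ 8, so v_1 = 8^{−1} = 5 (mod 13).
  i = 2 (α = 10): (10−11)(10−6)(10−5)(10−9) = (−1)·4·5·1 = −20 ≡ 6, so v_2 = 6^{−1} = 11 (mod 13).
  i = 3 (α = 6): (6−11)(6−10)(6−5)(6−9) = (−5)·(−4)·1·(−3) = −60 ≡ 5, so v_3 = 5^{−1} = 8 (mod 13).
  i = 4 (α = 5): (5−11)(5−10)(5−6)(5−9) = (−6)·(−5)·(−1)·(−4) = 120 ≡ 3, so v_4 = 3^{−1} = 9 (mod 13).
  i = 5 (α = 9): (9−11)(9−10)(9−6)(9−5) = (−2)·(−1)·3·4 = 24 ≡ 11, so v_5 = 11^{−1} = 6 (mod 13).
  v = [5, 11, 8, 9, 6].
Step 2: syndromes of r = [11, 3, 8, 6, 1] (all sums mod 13).
  S_0 = Σ v_i r_i = 5·11 + 11·3 + 8·8 + 9·6 + 6·1 = 212 ≡ 4.
  S_1 = Σ v_i α_i r_i = 5·11·11 + 11·10·3 + 8·6·8 + 9·5·6 + 6·9·1 = 1643 ≡ 5.
  α_i^2 mod 13 = [4, 9, 10, 12, 3].
  S_2 = Σ v_i α_i^2 r_i = 5·4·11 + 11·9·3 + 8·10·8 + 9·12·6 + 6·3·1 = 1823 ≡ 3.
  S = (4, 5, 3) ≠ 0, so r is not a codeword (an error is present).
Step 3: locate the error. For a single error e at position i, S_ℓ = v_i·e·α_i^ℓ, so α_err = S_1/S_0.
  S_0^{−1} = 4^{−1} = 10 (mod 13), so α_err = 5·10 = 50 ≡ 11 = α_1. Error position i = 1.
  Consistency check: S_2/S_1 = 3·8 = 24 ≡ 11 = α_err ✓ (single-error assumption holds).
Step 4: error magnitude e = S_0/v_1 = S_0·∏_{j≠1}(α_1 − α_j) = 4·8 = 32 ≡ 6 (mod 13).
Step 5: correct position 1: c_1 = r_1 − e = 11 − 6 ≡ 5 (mod 13). Hence c = [5, 3, 8, 6, 1].
  Check: interpolating c through the α_i gives m(x) = 9 + 2·x (degree < 2) with m(α_i) = c_i for every i, so c is indeed a codeword.


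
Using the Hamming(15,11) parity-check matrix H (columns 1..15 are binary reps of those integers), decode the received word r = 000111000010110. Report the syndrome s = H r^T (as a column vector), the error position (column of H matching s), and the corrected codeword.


s = (1, 1, 1, 1)^T, error position = 15, corrected codeword c = 000111000010111

Compute s = H r^T mod 2 one row at a time:
  s_1 = 0 + 0 + 0 + 1 + 0 + 1 + 1 + 0 = 3 ≡ 1 (mod 2).
  s_2 = 1 + 1 + 1 + 0 + 0 + 1 + 1 + 0 = 5 ≡ 1 (mod 2).
  s_3 = 0 + 0 + 1 + 0 + 0 + 1 + 1 + 0 = 3 ≡ 1 (mod 2).
  s_4 = 0 + 0 + 1 + 0 + 0 + 1 + 1 + 0 = 3 ≡ 1 (mod 2).
s = (1, 1, 1, 1)^T — this equals column 15 of H (binary 1111), so error is at position 15.
Correct: flip bit 15 of r = 000111000010110 to get c = 000111000010111.


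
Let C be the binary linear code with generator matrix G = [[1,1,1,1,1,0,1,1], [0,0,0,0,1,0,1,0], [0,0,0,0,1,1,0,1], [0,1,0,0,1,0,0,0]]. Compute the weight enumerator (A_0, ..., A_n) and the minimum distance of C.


Weight distribution: A_0 = 1, A_2 = 3, A_3 = 3, A_4 = 1, A_5 = 4, A_6 = 3, A_7 = 1. Minimum distance d = 2.

Enumerate all 2^4 = 16 messages m ∈ F_2^4.
For each, compute codeword c = mG in F_2^8, then tally its weight.
  m = 0000 → c = 00000000, weight = 0.
  m = 1000 → c = 11111011, weight = 7.
  m = 0100 → c = 00001010, weight = 2.
  m = 1100 → c = 11110001, weight = 5.
  m = 0010 → c = 00001101, weight = 3.
  m = 1010 → c = 11110110, weight = 6.
  m = 0110 → c = 00000111, weight = 3.
  m = 1110 → c = 11111100, weight = 6.
  m = 0001 → c = 01001000, weight = 2.
  m = 1001 → c = 10110011, weight = 5.
  m = 0101 → c = 01000010, weight = 2.
  m = 1101 → c = 10111001, weight = 5.
  m = 0011 → c = 01000101, weight = 3.
  m = 1011 → c = 10111110, weight = 6.
  m = 0111 → c = 01001111, weight = 5.
  m = 1111 → c = 10110100, weight = 4.
Tally weights:
  weight 0: 1 codewords.
  weight 2: 3 codewords.
  weight 3: 3 codewords.
  weight 4: 1 codewords.
  weight 5: 4 codewords.
  weight 6: 3 codewords.
  weight 7: 1 codewords.
Minimum distance d = smallest w > 0 with A_w > 0 = 2.
Sanity: Σ A_w = 16 = 2^4 = 16 ✓.


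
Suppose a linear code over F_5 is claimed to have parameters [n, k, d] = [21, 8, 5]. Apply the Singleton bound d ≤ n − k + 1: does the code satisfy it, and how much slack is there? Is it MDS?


Singleton RHS = n − k + 1 = 14, slack = 9, bound satisfied, not MDS.

Singleton bound: d ≤ n − k + 1.
Here n = 21, k = 8, so n − k + 1 = 14.
Given d = 5, check d ≤ 14: YES.
Slack = (n − k + 1) − d = 9.
The code is NOT MDS (slack = 9 > 0).
Description: the claimed parameters are [21, 8, 5]_5; such a code would be non-MDS.


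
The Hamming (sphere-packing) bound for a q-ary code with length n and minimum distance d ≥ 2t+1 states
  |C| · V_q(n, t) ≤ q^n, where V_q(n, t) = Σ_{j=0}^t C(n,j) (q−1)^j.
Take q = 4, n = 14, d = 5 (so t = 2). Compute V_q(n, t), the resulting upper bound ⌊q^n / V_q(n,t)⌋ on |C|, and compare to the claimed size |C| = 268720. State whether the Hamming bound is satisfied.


V_q(n, t) = 862, q^n = 268435456, Hamming bound = 311410, |C| = 268720 ≤ bound (satisfied).

Step 1: Compute V_q(n, t) = Σ_{j=0}^2 C(n, j) (q−1)^j.
  j = 0: C(14,0)·(3)^0 = 1·1 = 1.
  j = 1: C(14,1)·(3)^1 = 14·3 = 42.
  j = 2: C(14,2)·(3)^2 = 91·9 = 819.
  V_q(n, t) = 1 + 42 + 819 = 862.
Step 2: q^n = 4^14 = 268435456.
Step 3: Hamming bound ⌊q^n / V_q(n,t)⌋ = ⌊268435456/862⌋ = 311410.
Step 4: Compare |C| = 268720 to 311410: satisfied.
The claimed |C| lies below the Hamming bound.


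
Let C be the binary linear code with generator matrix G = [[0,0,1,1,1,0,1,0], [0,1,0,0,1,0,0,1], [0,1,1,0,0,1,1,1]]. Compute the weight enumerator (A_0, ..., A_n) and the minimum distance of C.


Weight distribution: A_0 = 1, A_2 = 1, A_3 = 1, A_4 = 2, A_5 = 3. Minimum distance d = 2.

Enumerate all 2^3 = 8 messages m ∈ F_2^3.
For each, compute codeword c = mG in F_2^8, then tally its weight.
  m = 000 → c = 00000000, weight = 0.
  m = 100 → c = 00111010, weight = 4.
  m = 010 → c = 01001001, weight = 3.
  m = 110 → c = 01110011, weight = 5.
  m = 001 → c = 01100111, weight = 5.
  m = 101 → c = 01011101, weight = 5.
  m = 011 → c = 00101110, weight = 4.
  m = 111 → c = 00010100, weight = 2.
Tally weights:
  weight 0: 1 codewords.
  weight 2: 1 codewords.
  weight 3: 1 codewords.
  weight 4: 2 codewords.
  weight 5: 3 codewords.
Minimum distance d = smallest w > 0 with A_w > 0 = 2.
Sanity: Σ A_w = 8 = 2^3 = 8 ✓.


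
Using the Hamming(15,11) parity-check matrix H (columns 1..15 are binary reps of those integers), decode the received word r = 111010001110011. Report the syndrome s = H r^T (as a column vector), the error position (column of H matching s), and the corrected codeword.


s = (1, 1, 0, 0)^T, error position = 12, corrected codeword c = 111010001111011

Compute s = H r^T mod 2 one row at a time:
  s_1 = 0 + 1 + 1 + 1 + 0 + 0 + 1 + 1 = 5 ≡ 1 (mod 2).
  s_2 = 0 + 1 + 0 + 0 + 0 + 0 + 1 + 1 = 3 ≡ 1 (mod 2).
  s_3 = 1 + 1 + 0 + 0 + 1 + 1 + 1 + 1 = 6 ≡ 0 (mod 2).
  s_4 = 1 + 1 + 1 + 0 + 1 + 1 + 0 + 1 = 6 ≡ 0 (mod 2).
s = (1, 1, 0, 0)^T — this equals column 12 of H (binary 1100), so error is at position 12.
Correct: flip bit 12 of r = 111010001110011 to get c = 111010001111011.


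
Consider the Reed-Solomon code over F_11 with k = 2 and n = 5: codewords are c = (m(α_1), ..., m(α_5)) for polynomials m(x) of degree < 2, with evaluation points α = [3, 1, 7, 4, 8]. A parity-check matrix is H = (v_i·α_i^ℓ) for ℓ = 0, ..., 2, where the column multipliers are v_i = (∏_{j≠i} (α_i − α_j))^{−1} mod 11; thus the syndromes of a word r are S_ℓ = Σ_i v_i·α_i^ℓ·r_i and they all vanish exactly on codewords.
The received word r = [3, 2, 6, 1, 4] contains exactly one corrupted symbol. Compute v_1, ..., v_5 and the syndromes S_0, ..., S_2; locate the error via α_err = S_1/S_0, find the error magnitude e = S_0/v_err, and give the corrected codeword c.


S = (5, 5, 5), error at position 2, error magnitude e = 6, c = [3, 7, 6, 1, 4].

Step 1: column multipliers v_i = (∏_{j≠i}(α_i − α_j))^{−1} mod 11.
  i = 1 (α = 3): (3−1)(3−7)(3−4)(3−8) = 2·(−4)·(−1)·(−5) = −40 ≡ 4, so v_1 = 4^{−1} = 3 (mod 11).
  i = 2 (α = 1): (1−3)(1−7)(1−4)(1−8) = (−2)·(−6)·(−3)·(−7) = 252 ≡ 10, so v_2 = 10^{−1} = 10 (mod 11).
  i = 3 (α = 7): (7−3)(7−1)(7−4)(7−8) = 4·6·3·(−1) = −72 ≡ 5, so v_3 = 5^{−1} = 9 (mod 11).
  i = 4 (α = 4): (4−3)(4−1)(4−7)(4−8) = 1·3·(−3)·(−4) = 36 ≡ 3, so v_4 = 3^{−1} = 4 (mod 11).
  i = 5 (α = 8): (8−3)(8−1)(8−7)(8−4) = 5·7·1·4 = 140 ≡ 8, so v_5 = 8^{−1} = 7 (mod 11).
  v = [3, 10, 9, 4, 7].
Step 2: syndromes of r = [3, 2, 6, 1, 4] (all sums mod 11).
  S_0 = Σ v_i r_i = 3·3 + 10·2 + 9·6 + 4·1 + 7·4 = 115 ≡ 5.
  S_1 = Σ v_i α_i r_i = 3·3·3 + 10·1·2 + 9·7·6 + 4·4·1 + 7·8·4 = 665 ≡ 5.
  α_i^2 mod 11 = [9, 1, 5, 5, 9].
  S_2 = Σ v_i α_i^2 r_i = 3·9·3 + 10·1·2 + 9·5·6 + 4·5·1 + 7·9·4 = 643 ≡ 5.
  S = (5, 5, 5) ≠ 0, so r is not a codeword (an error is present).
Step 3: locate the error. For a single error e at position i, S_ℓ = v_i·e·α_i^ℓ, so α_err = S_1/S_0.
  S_0^{−1} = 5^{−1} = 9 (mod 11), so α_err = 5·9 = 45 ≡ 1 = α_2. Error position i = 2.
  Consistency check: S_2/S_1 = 5·9 = 45 ≡ 1 = α_err ✓ (single-error assumption holds).
Step 4: error magnitude e = S_0/v_2 = S_0·∏_{j≠2}(α_2 − α_j) = 5·10 = 50 ≡ 6 (mod 11).
Step 5: correct position 2: c_2 = r_2 − e = 2 − 6 ≡ 7 (mod 11). Hence c = [3, 7, 6, 1, 4].
  Check: interpolating c through the α_i gives m(x) = 9 + 9·x (degree < 2) with m(α_i) = c_i for every i, so c is indeed a codeword.


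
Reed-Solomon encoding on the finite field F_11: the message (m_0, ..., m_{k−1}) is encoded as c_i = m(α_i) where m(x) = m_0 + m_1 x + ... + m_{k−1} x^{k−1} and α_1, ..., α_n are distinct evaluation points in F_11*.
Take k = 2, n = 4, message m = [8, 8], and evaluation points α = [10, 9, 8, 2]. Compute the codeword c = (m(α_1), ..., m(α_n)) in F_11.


c = [0, 3, 6, 2]

Message polynomial: m(x) = 8 + 8·x (mod 11).
For each evaluation point α_i, compute m(α_i) mod 11:
  α_1 = 10: Horner steps 8 → 0, so m(10) = 0.
  α_2 = 9: Horner steps 8 → 3, so m(9) = 3.
  α_3 = 8: Horner steps 8 → 6, so m(8) = 6.
  α_4 = 2: Horner steps 8 → 2, so m(2) = 2.
Codeword c = [0, 3, 6, 2] ∈ F_11^4.


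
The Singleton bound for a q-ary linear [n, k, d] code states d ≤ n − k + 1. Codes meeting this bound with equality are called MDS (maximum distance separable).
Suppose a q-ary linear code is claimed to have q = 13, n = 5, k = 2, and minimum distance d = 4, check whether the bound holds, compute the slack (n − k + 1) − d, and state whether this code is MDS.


Singleton RHS = n − k + 1 = 4, slack = 0, bound satisfied, MDS.

Singleton bound: d ≤ n − k + 1.
Here n = 5, k = 2, so n − k + 1 = 4.
Given d = 4, check d ≤ 4: YES.
Slack = (n − k + 1) − d = 0.
The code is MDS (slack = 0).
Description: the claimed parameters are [5, 2, 4]_13; such a code would be MDS (meets Singleton bound).


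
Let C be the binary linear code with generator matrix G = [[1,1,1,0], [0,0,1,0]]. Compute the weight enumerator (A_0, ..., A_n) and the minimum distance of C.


Weight distribution: A_0 = 1, A_1 = 1, A_2 = 1, A_3 = 1. Minimum distance d = 1.

Enumerate all 2^2 = 4 messages m ∈ F_2^2.
For each, compute codeword c = mG in F_2^4, then tally its weight.
  m = 00 → c = 0000, weight = 0.
  m = 10 → c = 1110, weight = 3.
  m = 01 → c = 0010, weight = 1.
  m = 11 → c = 1100, weight = 2.
Tally weights:
  weight 0: 1 codewords.
  weight 1: 1 codewords.
  weight 2: 1 codewords.
  weight 3: 1 codewords.
Minimum distance d = smallest w > 0 with A_w > 0 = 1.
Sanity: Σ A_w = 4 = 2^2 = 4 ✓.


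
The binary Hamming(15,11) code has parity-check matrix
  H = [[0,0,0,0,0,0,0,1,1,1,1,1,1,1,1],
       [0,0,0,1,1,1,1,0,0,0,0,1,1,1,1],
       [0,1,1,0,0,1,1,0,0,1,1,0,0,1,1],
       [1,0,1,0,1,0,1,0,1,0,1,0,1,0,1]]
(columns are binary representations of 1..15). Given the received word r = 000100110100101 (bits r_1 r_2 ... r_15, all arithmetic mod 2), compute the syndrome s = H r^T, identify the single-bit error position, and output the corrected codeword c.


s = (0, 0, 1, 1)^T, error position = 3, corrected codeword c = 001100110100101

Compute s = H r^T mod 2 one row at a time:
  s_1 = 1 + 0 + 1 + 0 + 0 + 1 + 0 + 1 = 4 ≡ 0 (mod 2).
  s_2 = 1 + 0 + 0 + 1 + 0 + 1 + 0 + 1 = 4 ≡ 0 (mod 2).
  s_3 = 0 + 0 + 0 + 1 + 1 + 0 + 0 + 1 = 3 ≡ 1 (mod 2).
  s_4 = 0 + 0 + 0 + 1 + 0 + 0 + 1 + 1 = 3 ≡ 1 (mod 2).
s = (0, 0, 1, 1)^T — this equals column 3 of H (binary 0011), so error is at position 3.
Correct: flip bit 3 of r = 000100110100101 to get c = 001100110100101.


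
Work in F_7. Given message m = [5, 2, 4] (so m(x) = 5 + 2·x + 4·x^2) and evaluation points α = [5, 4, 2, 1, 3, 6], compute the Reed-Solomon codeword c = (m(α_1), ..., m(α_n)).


c = [3, 0, 4, 4, 5, 0]

Message polynomial: m(x) = 5 + 2·x + 4·x^2 (mod 7).
For each evaluation point α_i, compute m(α_i) mod 7:
  α_1 = 5: Horner steps 4 → 1 → 3, so m(5) = 3.
  α_2 = 4: Horner steps 4 → 4 → 0, so m(4) = 0.
  α_3 = 2: Horner steps 4 → 3 → 4, so m(2) = 4.
  α_4 = 1: Horner steps 4 → 6 → 4, so m(1) = 4.
  α_5 = 3: Horner steps 4 → 0 → 5, so m(3) = 5.
  α_6 = 6: Horner steps 4 → 5 → 0, so m(6) = 0.
Codeword c = [3, 0, 4, 4, 5, 0] ∈ F_7^6.


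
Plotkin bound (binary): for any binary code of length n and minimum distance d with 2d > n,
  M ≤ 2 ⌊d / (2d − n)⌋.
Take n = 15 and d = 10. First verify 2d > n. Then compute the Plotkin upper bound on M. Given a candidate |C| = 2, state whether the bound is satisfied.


Plotkin bound M ≤ 4; given |C| = 2 ≤ bound (satisfied).

Check applicability: 2d = 20, n = 15.
2d − n = 5 > 0, so Plotkin applies.
Compute d/(2d−n) = 10/5 ≈ 2.0000.
⌊d/(2d−n)⌋ = 2.
Plotkin bound: M ≤ 2·2 = 4.
Given |C| = 2, check: satisfied.
This |C| is below the Plotkin bound.


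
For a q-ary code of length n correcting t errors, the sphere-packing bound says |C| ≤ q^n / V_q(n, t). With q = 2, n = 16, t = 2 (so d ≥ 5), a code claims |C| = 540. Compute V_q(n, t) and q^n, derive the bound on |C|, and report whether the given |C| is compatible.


V_q(n, t) = 137, q^n = 65536, Hamming bound = 478, |C| = 540 > bound (violated).

Step 1: Compute V_q(n, t) = Σ_{j=0}^2 C(n, j) (q−1)^j.
  j = 0: C(16,0)·(1)^0 = 1·1 = 1.
  j = 1: C(16,1)·(1)^1 = 16·1 = 16.
  j = 2: C(16,2)·(1)^2 = 120·1 = 120.
  V_q(n, t) = 1 + 16 + 120 = 137.
Step 2: q^n = 2^16 = 65536.
Step 3: Hamming bound ⌊q^n / V_q(n,t)⌋ = ⌊65536/137⌋ = 478.
Step 4: Compare |C| = 540 to 478: violated.
The claimed |C| lies above the Hamming bound, so no 2-ary code of length 16 with d ≥ 5 can have 540 codewords.


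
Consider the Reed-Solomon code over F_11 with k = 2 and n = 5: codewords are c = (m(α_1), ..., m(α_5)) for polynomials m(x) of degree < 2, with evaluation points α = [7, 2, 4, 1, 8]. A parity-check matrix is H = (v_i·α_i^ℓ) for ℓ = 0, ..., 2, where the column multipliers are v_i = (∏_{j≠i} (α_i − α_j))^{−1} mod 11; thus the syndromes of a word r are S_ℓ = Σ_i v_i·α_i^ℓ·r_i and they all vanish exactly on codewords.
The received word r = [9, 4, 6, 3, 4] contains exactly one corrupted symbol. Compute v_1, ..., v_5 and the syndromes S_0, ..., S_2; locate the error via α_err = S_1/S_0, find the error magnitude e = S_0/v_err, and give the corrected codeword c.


S = (9, 6, 4), error at position 5, error magnitude e = 5, c = [9, 4, 6, 3, 10].

Step 1: column multipliers v_i = (∏_{j≠i}(α_i − α_j))^{−1} mod 11.
  i = 1 (α = 7): (7−2)(7−4)(7−1)(7−8) = 5·3·6·(−1) = −90 ≡ 9, so v_1 = 9^{−1} = 5 (mod 11).
  i = 2 (α = 2): (2−7)(2−4)(2−1)(2−8) = (−5)·(−2)·1·(−6) = −60 ≡ 6, so v_2 = 6^{−1} = 2 (mod 11).
  i = 3 (α = 4): (4−7)(4−2)(4−1)(4−8) = (−3)·2·3·(−4) = 72 ≡ 6, so v_3 = 6^{−1} = 2 (mod 11).
  i = 4 (α = 1): (1−7)(1−2)(1−4)(1−8) = (−6)·(−1)·(−3)·(−7) = 126 ≡ 5, so v_4 = 5^{−1} = 9 (mod 11).
  i = 5 (α = 8): (8−7)(8−2)(8−4)(8−1) = 1·6·4·7 = 168 ≡ 3, so v_5 = 3^{−1} = 4 (mod 11).
  v = [5, 2, 2, 9, 4].
Step 2: syndromes of r = [9, 4, 6, 3, 4] (all sums mod 11).
  S_0 = Σ v_i r_i = 5·9 + 2·4 + 2·6 + 9·3 + 4·4 = 108 ≡ 9.
  S_1 = Σ v_i α_i r_i = 5·7·9 + 2·2·4 + 2·4·6 + 9·1·3 + 4·8·4 = 534 ≡ 6.
  α_i^2 mod 11 = [5, 4, 5, 1, 9].
  S_2 = Σ v_i α_i^2 r_i = 5·5·9 + 2·4·4 + 2·5·6 + 9·1·3 + 4·9·4 = 488 ≡ 4.
  S = (9, 6, 4) ≠ 0, so r is not a codeword (an error is present).
Step 3: locate the error. For a single error e at position i, S_ℓ = v_i·e·α_i^ℓ, so α_err = S_1/S_0.
  S_0^{−1} = 9^{−1} = 5 (mod 11), so α_err = 6·5 = 30 ≡ 8 = α_5. Error position i = 5.
  Consistency check: S_2/S_1 = 4·2 = 8 ≡ 8 = α_err ✓ (single-error assumption holds).
Step 4: error magnitude e = S_0/v_5 = S_0·∏_{j≠5}(α_5 − α_j) = 9·3 = 27 ≡ 5 (mod 11).
Step 5: correct position 5: c_5 = r_5 − e = 4 − 5 ≡ 10 (mod 11). Hence c = [9, 4, 6, 3, 10].
  Check: interpolating c through the α_i gives m(x) = 2 + 1·x (degree < 2) with m(α_i) = c_i for every i, so c is indeed a codeword.


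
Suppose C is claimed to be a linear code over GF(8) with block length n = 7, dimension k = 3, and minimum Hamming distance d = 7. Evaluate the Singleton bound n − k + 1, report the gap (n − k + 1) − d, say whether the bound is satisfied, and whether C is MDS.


Singleton RHS = n − k + 1 = 5, slack = -2, bound violated (no such code; not MDS).

Singleton bound: d ≤ n − k + 1.
Here n = 7, k = 3, so n − k + 1 = 5.
Given d = 7, check d ≤ 5: NO.
Slack = (n − k + 1) − d = -2.
The slack is negative: d = 7 exceeds n − k + 1 = 5 by 2, so the Singleton bound is violated and no linear [7, 3, 7]_8 code can exist. In particular it is not MDS (MDS requires d = n − k + 1 exactly).
Description: the claimed parameters are [7, 3, 7]_8; such a code would be impossible (violates the Singleton bound).


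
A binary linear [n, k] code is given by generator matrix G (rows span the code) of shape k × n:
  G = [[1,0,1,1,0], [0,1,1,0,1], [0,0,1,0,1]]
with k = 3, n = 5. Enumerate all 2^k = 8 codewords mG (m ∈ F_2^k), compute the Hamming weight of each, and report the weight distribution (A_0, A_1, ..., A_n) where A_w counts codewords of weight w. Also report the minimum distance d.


Weight distribution: A_0 = 1, A_1 = 1, A_2 = 1, A_3 = 3, A_4 = 2. Minimum distance d = 1.

Enumerate all 2^3 = 8 messages m ∈ F_2^3.
For each, compute codeword c = mG in F_2^5, then tally its weight.
  m = 000 → c = 00000, weight = 0.
  m = 100 → c = 10110, weight = 3.
  m = 010 → c = 01101, weight = 3.
  m = 110 → c = 11011, weight = 4.
  m = 001 → c = 00101, weight = 2.
  m = 101 → c = 10011, weight = 3.
  m = 011 → c = 01000, weight = 1.
  m = 111 → c = 11110, weight = 4.
Tally weights:
  weight 0: 1 codewords.
  weight 1: 1 codewords.
  weight 2: 1 codewords.
  weight 3: 3 codewords.
  weight 4: 2 codewords.
Minimum distance d = smallest w > 0 with A_w > 0 = 1.
Sanity: Σ A_w = 8 = 2^3 = 8 ✓.


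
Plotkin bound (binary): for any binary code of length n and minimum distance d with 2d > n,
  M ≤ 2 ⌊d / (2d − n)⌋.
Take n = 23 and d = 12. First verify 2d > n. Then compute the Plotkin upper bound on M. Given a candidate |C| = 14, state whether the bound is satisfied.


Plotkin bound M ≤ 24; given |C| = 14 ≤ bound (satisfied).

Check applicability: 2d = 24, n = 23.
2d − n = 1 > 0, so Plotkin applies.
Compute d/(2d−n) = 12/1 ≈ 12.0000.
⌊d/(2d−n)⌋ = 12.
Plotkin bound: M ≤ 2·12 = 24.
Given |C| = 14, check: satisfied.
This |C| is below the Plotkin bound.


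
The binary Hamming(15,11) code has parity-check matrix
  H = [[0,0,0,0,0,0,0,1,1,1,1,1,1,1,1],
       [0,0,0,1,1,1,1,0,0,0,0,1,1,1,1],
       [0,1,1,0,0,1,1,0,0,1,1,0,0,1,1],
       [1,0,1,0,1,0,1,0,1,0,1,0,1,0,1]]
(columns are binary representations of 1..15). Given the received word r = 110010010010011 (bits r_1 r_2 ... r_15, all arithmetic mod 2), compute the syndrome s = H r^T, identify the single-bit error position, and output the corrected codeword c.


s = (0, 1, 0, 0)^T, error position = 4, corrected codeword c = 110110010010011

Compute s = H r^T mod 2 one row at a time:
  s_1 = 1 + 0 + 0 + 1 + 0 + 0 + 1 + 1 = 4 ≡ 0 (mod 2).
  s_2 = 0 + 1 + 0 + 0 + 0 + 0 + 1 + 1 = 3 ≡ 1 (mod 2).
  s_3 = 1 + 0 + 0 + 0 + 0 + 1 + 1 + 1 = 4 ≡ 0 (mod 2).
  s_4 = 1 + 0 + 1 + 0 + 0 + 1 + 0 + 1 = 4 ≡ 0 (mod 2).
s = (0, 1, 0, 0)^T — this equals column 4 of H (binary 0100), so error is at position 4.
Correct: flip bit 4 of r = 110010010010011 to get c = 110110010010011.


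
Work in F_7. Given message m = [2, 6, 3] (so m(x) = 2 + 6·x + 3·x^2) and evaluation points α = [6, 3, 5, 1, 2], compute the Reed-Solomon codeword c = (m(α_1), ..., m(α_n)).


c = [6, 5, 2, 4, 5]

Message polynomial: m(x) = 2 + 6·x + 3·x^2 (mod 7).
For each evaluation point α_i, compute m(α_i) mod 7:
  α_1 = 6: Horner steps 3 → 3 → 6, so m(6) = 6.
  α_2 = 3: Horner steps 3 → 1 → 5, so m(3) = 5.
  α_3 = 5: Horner steps 3 → 0 → 2, so m(5) = 2.
  α_4 = 1: Horner steps 3 → 2 → 4, so m(1) = 4.
  α_5 = 2: Horner steps 3 → 5 → 5, so m(2) = 5.
Codeword c = [6, 5, 2, 4, 5] ∈ F_7^5.


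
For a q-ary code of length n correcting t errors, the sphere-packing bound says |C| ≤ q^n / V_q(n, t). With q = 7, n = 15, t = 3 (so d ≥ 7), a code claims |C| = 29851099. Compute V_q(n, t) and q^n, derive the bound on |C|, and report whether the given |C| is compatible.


V_q(n, t) = 102151, q^n = 4747561509943, Hamming bound = 46475918, |C| = 29851099 ≤ bound (satisfied).

Step 1: Compute V_q(n, t) = Σ_{j=0}^3 C(n, j) (q−1)^j.
  j = 0: C(15,0)·(6)^0 = 1·1 = 1.
  j = 1: C(15,1)·(6)^1 = 15·6 = 90.
  j = 2: C(15,2)·(6)^2 = 105·36 = 3780.
  j = 3: C(15,3)·(6)^3 = 455·216 = 98280.
  V_q(n, t) = 1 + 90 + 3780 + 98280 = 102151.
Step 2: q^n = 7^15 = 4747561509943.
Step 3: Hamming bound ⌊q^n / V_q(n,t)⌋ = ⌊4747561509943/102151⌋ = 46475918.
Step 4: Compare |C| = 29851099 to 46475918: satisfied.
The claimed |C| lies below the Hamming bound.


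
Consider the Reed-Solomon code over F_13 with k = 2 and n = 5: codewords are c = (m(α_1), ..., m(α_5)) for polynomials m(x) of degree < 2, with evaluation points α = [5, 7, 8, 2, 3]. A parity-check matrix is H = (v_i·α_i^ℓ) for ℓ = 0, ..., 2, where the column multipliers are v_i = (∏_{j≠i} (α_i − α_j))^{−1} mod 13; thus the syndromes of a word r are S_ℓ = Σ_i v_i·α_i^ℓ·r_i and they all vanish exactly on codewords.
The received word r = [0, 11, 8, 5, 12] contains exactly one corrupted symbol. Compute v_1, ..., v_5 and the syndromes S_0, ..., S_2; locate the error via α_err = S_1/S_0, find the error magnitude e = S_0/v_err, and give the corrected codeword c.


S = (3, 8, 4), error at position 2, error magnitude e = 10, c = [0, 1, 8, 5, 12].

Step 1: column multipliers v_i = (∏_{j≠i}(α_i − α_j))^{−1} mod 13.
  i = 1 (α = 5): (5−7)(5−8)(5−2)(5−3) = (−2)·(−3)·3·2 = 36 ≡ 10, so v_1 = 10^{−1} = 4 (mod 13).
  i = 2 (α = 7): (7−5)(7−8)(7−2)(7−3) = 2·(−1)·5·4 = −40 ≡ 12, so v_2 = 12^{−1} = 12 (mod 13).
  i = 3 (α = 8): (8−5)(8−7)(8−2)(8−3) = 3·1·6·5 = 90 ≡ 12, so v_3 = 12^{−1} = 12 (mod 13).
  i = 4 (α = 2): (2−5)(2−7)(2−8)(2−3) = (−3)·(−5)·(−6)·(−1) = 90 ≡ 12, so v_4 = 12^{−1} = 12 (mod 13).
  i = 5 (α = 3): (3−5)(3−7)(3−8)(3−2) = (−2)·(−4)·(−5)·1 = −40 ≡ 12, so v_5 = 12^{−1} = 12 (mod 13).
  v = [4, 12, 12, 12, 12].
Step 2: syndromes of r = [0, 11, 8, 5, 12] (all sums mod 13).
  S_0 = Σ v_i r_i = 4·0 + 12·11 + 12·8 + 12·5 + 12·12 = 432 ≡ 3.
  S_1 = Σ v_i α_i r_i = 4·5·0 + 12·7·11 + 12·8·8 + 12·2·5 + 12·3·12 = 2244 ≡ 8.
  α_i^2 mod 13 = [12, 10, 12, 4, 9].
  S_2 = Σ v_i α_i^2 r_i = 4·12·0 + 12·10·11 + 12·12·8 + 12·4·5 + 12·9·12 = 4008 ≡ 4.
  S = (3, 8, 4) ≠ 0, so r is not a codeword (an error is present).
Step 3: locate the error. For a single error e at position i, S_ℓ = v_i·e·α_i^ℓ, so α_err = S_1/S_0.
  S_0^{−1} = 3^{−1} = 9 (mod 13), so α_err = 8·9 = 72 ≡ 7 = α_2. Error position i = 2.
  Consistency check: S_2/S_1 = 4·5 = 20 ≡ 7 = α_err ✓ (single-error assumption holds).
Step 4: error magnitude e = S_0/v_2 = S_0·∏_{j≠2}(α_2 − α_j) = 3·12 = 36 ≡ 10 (mod 13).
Step 5: correct position 2: c_2 = r_2 − e = 11 − 10 ≡ 1 (mod 13). Hence c = [0, 1, 8, 5, 12].
  Check: interpolating c through the α_i gives m(x) = 4 + 7·x (degree < 2) with m(α_i) = c_i for every i, so c is indeed a codeword.


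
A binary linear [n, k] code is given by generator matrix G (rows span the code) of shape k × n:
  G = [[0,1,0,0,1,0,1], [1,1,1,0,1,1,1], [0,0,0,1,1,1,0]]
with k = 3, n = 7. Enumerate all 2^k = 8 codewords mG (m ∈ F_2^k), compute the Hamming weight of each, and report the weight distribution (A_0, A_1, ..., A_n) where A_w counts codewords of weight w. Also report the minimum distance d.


Weight distribution: A_0 = 1, A_3 = 3, A_4 = 2, A_5 = 1, A_6 = 1. Minimum distance d = 3.

Enumerate all 2^3 = 8 messages m ∈ F_2^3.
For each, compute codeword c = mG in F_2^7, then tally its weight.
  m = 000 → c = 0000000, weight = 0.
  m = 100 → c = 0100101, weight = 3.
  m = 010 → c = 1110111, weight = 6.
  m = 110 → c = 1010010, weight = 3.
  m = 001 → c = 0001110, weight = 3.
  m = 101 → c = 0101011, weight = 4.
  m = 011 → c = 1111001, weight = 5.
  m = 111 → c = 1011100, weight = 4.
Tally weights:
  weight 0: 1 codewords.
  weight 3: 3 codewords.
  weight 4: 2 codewords.
  weight 5: 1 codewords.
  weight 6: 1 codewords.
Minimum distance d = smallest w > 0 with A_w > 0 = 3.
Sanity: Σ A_w = 8 = 2^3 = 8 ✓.
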